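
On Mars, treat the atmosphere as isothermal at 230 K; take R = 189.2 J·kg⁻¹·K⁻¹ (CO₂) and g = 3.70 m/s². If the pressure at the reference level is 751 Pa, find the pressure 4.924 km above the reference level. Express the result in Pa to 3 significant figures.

Scale height: H = RT/g = 189.2 × 230 / 3.70 = 11761 m.
Barometric formula: P = P₀ exp(−z/H).
z/H = 4924.0/11761 = 0.41867; exp(−0.41867) = 0.65792.
P = 751 × 0.65792 = 494.10 Pa.

P ≈ 494 Pa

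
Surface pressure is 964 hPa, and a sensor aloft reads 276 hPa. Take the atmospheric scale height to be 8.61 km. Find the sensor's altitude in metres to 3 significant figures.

z ≈ 10800 m

Invert the barometric formula: z = H ln(P₀/P).
P₀/P = 964/276 = 3.4928; ln(3.4928) = 1.2507.
z = 8610.0 × 1.2507 = 10769 m.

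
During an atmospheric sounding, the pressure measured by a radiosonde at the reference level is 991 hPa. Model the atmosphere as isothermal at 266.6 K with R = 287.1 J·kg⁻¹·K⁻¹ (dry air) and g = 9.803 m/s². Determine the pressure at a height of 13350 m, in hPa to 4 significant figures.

Scale height: H = RT/g = 287.1 × 266.6 / 9.803 = 7807.9 m.
Barometric formula: P = P₀ exp(−z/H).
z/H = 13350/7807.9 = 1.7098; exp(−1.7098) = 0.18090.
P = 991 × 0.18090 = 179.27 hPa.

P ≈ 179.3 hPa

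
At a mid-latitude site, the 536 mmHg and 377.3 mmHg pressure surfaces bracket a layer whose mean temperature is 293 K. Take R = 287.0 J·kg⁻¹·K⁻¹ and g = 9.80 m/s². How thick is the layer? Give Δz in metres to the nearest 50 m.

Δz ≈ 3000 m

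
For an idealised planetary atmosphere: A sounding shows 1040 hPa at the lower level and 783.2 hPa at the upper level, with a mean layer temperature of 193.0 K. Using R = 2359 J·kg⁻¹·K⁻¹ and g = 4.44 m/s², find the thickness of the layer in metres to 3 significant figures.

Δz ≈ 29100 m

Hypsometric equation: Δz = (R T̄/g) ln(P₁/P₂).
R T̄/g = 2359 × 193.0 / 4.44 = 102540 m.
ln(1040/783.2) = ln(1.3279) = 0.28360.
Δz = 102540 × 0.28360 = 29080 m.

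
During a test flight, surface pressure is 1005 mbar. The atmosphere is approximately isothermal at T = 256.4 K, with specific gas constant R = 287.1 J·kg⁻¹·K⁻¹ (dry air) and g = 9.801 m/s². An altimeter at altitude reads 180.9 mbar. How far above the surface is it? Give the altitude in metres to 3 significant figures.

z ≈ 12900 m

Scale height: H = RT/g = 287.1 × 256.4 / 9.801 = 7510.7 m.
Invert the barometric formula: z = H ln(P₀/P).
P₀/P = 1005/180.9 = 5.5556; ln(5.5556) = 1.7148.
z = 7510.7 × 1.7148 = 12879 m.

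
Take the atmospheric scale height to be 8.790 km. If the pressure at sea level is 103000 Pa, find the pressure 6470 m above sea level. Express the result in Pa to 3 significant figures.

P ≈ 49300 Pa

Barometric formula: P = P₀ exp(−z/H).
z/H = 6470.0/8790.0 = 0.73606; exp(−0.73606) = 0.47900.
P = 103000 × 0.47900 = 49337 Pa.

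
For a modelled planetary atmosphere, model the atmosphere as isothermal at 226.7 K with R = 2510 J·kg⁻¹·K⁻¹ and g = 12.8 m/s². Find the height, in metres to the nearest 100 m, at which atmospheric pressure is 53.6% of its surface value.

z ≈ 27700 m

Scale height: H = RT/g = 2510 × 226.7 / 12.8 = 44454 m.
Set P/P₀ = exp(−z/H) = 0.536, so z = −H ln(0.536).
−ln(0.536) = 0.62362; z = 44454 × 0.62362 = 27722 m.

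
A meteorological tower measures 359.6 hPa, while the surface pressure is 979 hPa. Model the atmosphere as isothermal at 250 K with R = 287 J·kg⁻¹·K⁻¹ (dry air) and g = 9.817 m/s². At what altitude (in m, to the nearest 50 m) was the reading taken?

z ≈ 7300 m

Scale height: H = RT/g = 287 × 250 / 9.817 = 7308.8 m.
Invert the barometric formula: z = H ln(P₀/P).
P₀/P = 979/359.6 = 2.7225; ln(2.7225) = 1.0016.
z = 7308.8 × 1.0016 = 7320.5 m.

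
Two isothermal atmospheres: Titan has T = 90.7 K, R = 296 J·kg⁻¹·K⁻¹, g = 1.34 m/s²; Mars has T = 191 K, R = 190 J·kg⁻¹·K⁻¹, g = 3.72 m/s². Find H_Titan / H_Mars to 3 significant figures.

H = RT/g for each body.
H_Titan = 296 × 90.7 / 1.34 = 20035 m.
H_Mars = 190 × 191 / 3.72 = 9755.4 m.
H_Titan/H_Mars = 20035/9755.4 = 2.0537.

H_Titan/H_Mars ≈ 2.05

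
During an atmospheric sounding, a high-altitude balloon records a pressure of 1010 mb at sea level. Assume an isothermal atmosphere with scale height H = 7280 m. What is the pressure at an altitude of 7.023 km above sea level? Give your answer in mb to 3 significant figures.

P ≈ 385 mb

Barometric formula: P = P₀ exp(−z/H).
z/H = 7023.0/7280.0 = 0.96470; exp(−0.96470) = 0.38110.
P = 1010 × 0.38110 = 384.91 mb.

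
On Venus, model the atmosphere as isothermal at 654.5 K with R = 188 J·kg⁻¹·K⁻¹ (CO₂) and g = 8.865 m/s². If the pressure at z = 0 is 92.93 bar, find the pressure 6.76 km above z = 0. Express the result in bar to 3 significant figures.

Scale height: H = RT/g = 188 × 654.5 / 8.865 = 13880 m.
Barometric formula: P = P₀ exp(−z/H).
z/H = 6760.0/13880 = 0.48703; exp(−0.48703) = 0.61445.
P = 92.93 × 0.61445 = 57.101 bar.

P ≈ 57.1 bar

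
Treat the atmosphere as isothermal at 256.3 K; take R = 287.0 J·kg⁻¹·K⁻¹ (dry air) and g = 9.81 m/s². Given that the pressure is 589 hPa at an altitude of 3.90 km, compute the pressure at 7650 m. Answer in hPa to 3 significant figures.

Scale height: H = RT/g = 287.0 × 256.3 / 9.81 = 7498.3 m.
Between two levels, P₂ = P₁ exp(−Δz/H) with Δz = z₂ − z₁.
Δz = 7650.0 − 3900.0 = 3750.0 m; Δz/H = 3750.0/7498.3 = 0.50011.
P₂ = 589 × exp(−0.50011) = 589 × 0.60646 = 357.20 hPa.

P ≈ 357 hPa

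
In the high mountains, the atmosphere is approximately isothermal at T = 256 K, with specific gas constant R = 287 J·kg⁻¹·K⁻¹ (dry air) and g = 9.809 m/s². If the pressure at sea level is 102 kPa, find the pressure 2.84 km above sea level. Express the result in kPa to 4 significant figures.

Scale height: H = RT/g = 287 × 256 / 9.809 = 7490.3 m.
Barometric formula: P = P₀ exp(−z/H).
z/H = 2840.0/7490.3 = 0.37916; exp(−0.37916) = 0.68444.
P = 102 × 0.68444 = 69.813 kPa.

P ≈ 69.81 kPa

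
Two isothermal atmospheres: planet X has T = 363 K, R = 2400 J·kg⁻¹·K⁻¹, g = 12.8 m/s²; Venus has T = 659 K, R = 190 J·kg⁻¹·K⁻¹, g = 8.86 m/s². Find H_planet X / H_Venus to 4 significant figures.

H = RT/g for each body.
H_planet X = 2400 × 363 / 12.8 = 68062 m.
H_Venus = 190 × 659 / 8.86 = 14132 m.
H_planet X/H_Venus = 68062/14132 = 4.8162.

H_planet X/H_Venus ≈ 4.816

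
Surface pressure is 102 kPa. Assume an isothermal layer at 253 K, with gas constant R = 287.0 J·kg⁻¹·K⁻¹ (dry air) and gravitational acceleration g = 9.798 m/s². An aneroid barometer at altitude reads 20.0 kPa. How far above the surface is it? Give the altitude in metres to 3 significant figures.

z ≈ 12100 m

Scale height: H = RT/g = 287.0 × 253 / 9.798 = 7410.8 m.
Invert the barometric formula: z = H ln(P₀/P).
P₀/P = 102/20.0 = 5.1000; ln(5.1000) = 1.6292.
z = 7410.8 × 1.6292 = 12074 m.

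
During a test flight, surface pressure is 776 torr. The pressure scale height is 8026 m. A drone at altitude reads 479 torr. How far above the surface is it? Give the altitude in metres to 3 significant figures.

z ≈ 3870 m

Invert the barometric formula: z = H ln(P₀/P).
P₀/P = 776/479 = 1.6200; ln(1.6200) = 0.48243.
z = 8026.0 × 0.48243 = 3872.0 m.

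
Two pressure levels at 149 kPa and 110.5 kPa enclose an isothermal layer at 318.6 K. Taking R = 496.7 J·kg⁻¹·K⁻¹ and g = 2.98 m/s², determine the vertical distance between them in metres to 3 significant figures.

Hypsometric equation: Δz = (R T̄/g) ln(P₁/P₂).
R T̄/g = 496.7 × 318.6 / 2.98 = 53104 m.
ln(149/110.5) = ln(1.3484) = 0.29892.
Δz = 53104 × 0.29892 = 15874 m.

Δz ≈ 15900 m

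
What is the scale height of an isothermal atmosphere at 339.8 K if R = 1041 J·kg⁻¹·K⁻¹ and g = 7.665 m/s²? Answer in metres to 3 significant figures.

H ≈ 46100 m

The scale height of an isothermal atmosphere is H = RT/g.
H = 1041 × 339.8 / 7.665 = 353730/7.665 = 46149 m.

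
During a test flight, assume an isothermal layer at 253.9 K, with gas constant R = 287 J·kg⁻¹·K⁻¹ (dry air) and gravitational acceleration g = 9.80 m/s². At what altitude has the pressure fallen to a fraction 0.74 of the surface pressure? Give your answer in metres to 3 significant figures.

z ≈ 2240 m

Scale height: H = RT/g = 287 × 253.9 / 9.80 = 7435.6 m.
Set P/P₀ = exp(−z/H) = 0.74, so z = −H ln(0.74).
−ln(0.74) = 0.30111; z = 7435.6 × 0.30111 = 2238.9 m.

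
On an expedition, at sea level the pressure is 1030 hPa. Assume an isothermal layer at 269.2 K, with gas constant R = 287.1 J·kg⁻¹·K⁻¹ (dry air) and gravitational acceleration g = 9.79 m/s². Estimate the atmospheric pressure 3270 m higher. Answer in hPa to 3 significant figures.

P ≈ 681 hPa

Scale height: H = RT/g = 287.1 × 269.2 / 9.79 = 7894.5 m.
Barometric formula: P = P₀ exp(−z/H).
z/H = 3270.0/7894.5 = 0.41421; exp(−0.41421) = 0.66086.
P = 1030 × 0.66086 = 680.69 hPa.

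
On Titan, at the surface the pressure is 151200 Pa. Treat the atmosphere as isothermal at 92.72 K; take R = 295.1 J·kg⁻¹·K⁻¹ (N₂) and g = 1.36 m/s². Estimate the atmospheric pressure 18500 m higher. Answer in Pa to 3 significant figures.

P ≈ 60300 Pa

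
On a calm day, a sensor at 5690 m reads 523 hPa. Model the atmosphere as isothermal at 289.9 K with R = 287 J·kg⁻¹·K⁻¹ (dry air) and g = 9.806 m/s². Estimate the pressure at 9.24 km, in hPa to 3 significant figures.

Scale height: H = RT/g = 287 × 289.9 / 9.806 = 8484.7 m.
Between two levels, P₂ = P₁ exp(−Δz/H) with Δz = z₂ − z₁.
Δz = 9240.0 − 5690.0 = 3550.0 m; Δz/H = 3550.0/8484.7 = 0.41840.
P₂ = 523 × exp(−0.41840) = 523 × 0.65810 = 344.19 hPa.

P ≈ 344 hPa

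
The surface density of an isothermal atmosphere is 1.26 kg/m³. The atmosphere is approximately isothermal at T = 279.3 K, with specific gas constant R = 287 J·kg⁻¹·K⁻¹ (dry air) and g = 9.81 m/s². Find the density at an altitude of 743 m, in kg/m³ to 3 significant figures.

ρ ≈ 1.15 kg/m³

Scale height: H = RT/g = 287 × 279.3 / 9.81 = 8171.2 m.
In an isothermal atmosphere, density decays like pressure: ρ = ρ₀ exp(−z/H).
z/H = 743.00/8171.2 = 0.090929; exp(−0.090929) = 0.91308.
ρ = 1.26 × 0.91308 = 1.1505 kg/m³.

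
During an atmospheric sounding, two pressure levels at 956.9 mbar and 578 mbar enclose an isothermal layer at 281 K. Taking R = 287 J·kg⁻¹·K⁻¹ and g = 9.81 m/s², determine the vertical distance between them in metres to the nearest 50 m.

Hypsometric equation: Δz = (R T̄/g) ln(P₁/P₂).
R T̄/g = 287 × 281 / 9.81 = 8220.9 m.
ln(956.9/578) = ln(1.6555) = 0.50410.
Δz = 8220.9 × 0.50410 = 4144.2 m.

Δz ≈ 4150 m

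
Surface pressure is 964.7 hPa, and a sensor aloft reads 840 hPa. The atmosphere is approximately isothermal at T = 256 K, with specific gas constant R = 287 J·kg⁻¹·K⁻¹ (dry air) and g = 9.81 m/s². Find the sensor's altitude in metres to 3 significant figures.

Scale height: H = RT/g = 287 × 256 / 9.81 = 7489.5 m.
Invert the barometric formula: z = H ln(P₀/P).
P₀/P = 964.7/840 = 1.1485; ln(1.1485) = 0.13846.
z = 7489.5 × 0.13846 = 1037.0 m.

z ≈ 1040 m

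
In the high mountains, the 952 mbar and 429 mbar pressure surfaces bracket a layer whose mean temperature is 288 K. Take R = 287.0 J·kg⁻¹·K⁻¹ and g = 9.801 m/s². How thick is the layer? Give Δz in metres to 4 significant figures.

Δz ≈ 6722 m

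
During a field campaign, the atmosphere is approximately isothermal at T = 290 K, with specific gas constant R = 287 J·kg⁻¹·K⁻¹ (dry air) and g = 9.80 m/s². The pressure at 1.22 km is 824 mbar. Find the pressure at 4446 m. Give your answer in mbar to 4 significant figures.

P ≈ 563.6 mbar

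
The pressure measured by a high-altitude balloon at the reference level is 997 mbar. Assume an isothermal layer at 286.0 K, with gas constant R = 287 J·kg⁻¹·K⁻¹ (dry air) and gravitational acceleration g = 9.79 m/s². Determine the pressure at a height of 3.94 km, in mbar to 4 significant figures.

Scale height: H = RT/g = 287 × 286.0 / 9.79 = 8384.3 m.
Barometric formula: P = P₀ exp(−z/H).
z/H = 3940.0/8384.3 = 0.46993; exp(−0.46993) = 0.62505.
P = 997 × 0.62505 = 623.17 mbar.

P ≈ 623.2 mbar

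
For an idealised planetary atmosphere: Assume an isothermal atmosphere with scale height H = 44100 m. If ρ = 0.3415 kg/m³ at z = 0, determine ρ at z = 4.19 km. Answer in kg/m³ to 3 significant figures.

ρ ≈ 0.311 kg/m³

In an isothermal atmosphere, density decays like pressure: ρ = ρ₀ exp(−z/H).
z/H = 4190.0/44100 = 0.095011; exp(−0.095011) = 0.90936.
ρ = 0.3415 × 0.90936 = 0.31055 kg/m³.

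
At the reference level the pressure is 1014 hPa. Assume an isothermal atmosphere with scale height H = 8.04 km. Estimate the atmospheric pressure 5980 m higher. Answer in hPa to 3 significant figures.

Barometric formula: P = P₀ exp(−z/H).
z/H = 5980.0/8040.0 = 0.74378; exp(−0.74378) = 0.47531.
P = 1014 × 0.47531 = 481.96 hPa.

P ≈ 482 hPa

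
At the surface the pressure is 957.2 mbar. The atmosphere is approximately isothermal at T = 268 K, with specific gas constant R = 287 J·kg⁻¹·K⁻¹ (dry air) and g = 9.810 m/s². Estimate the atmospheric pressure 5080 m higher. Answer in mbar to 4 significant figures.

Scale height: H = RT/g = 287 × 268 / 9.810 = 7840.6 m.
Barometric formula: P = P₀ exp(−z/H).
z/H = 5080.0/7840.6 = 0.64791; exp(−0.64791) = 0.52314.
P = 957.2 × 0.52314 = 500.75 mbar.

P ≈ 500.7 mbar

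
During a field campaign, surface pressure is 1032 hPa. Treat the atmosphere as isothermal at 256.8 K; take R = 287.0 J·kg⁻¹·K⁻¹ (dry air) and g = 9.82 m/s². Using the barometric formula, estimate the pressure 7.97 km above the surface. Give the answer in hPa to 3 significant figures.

P ≈ 357 hPa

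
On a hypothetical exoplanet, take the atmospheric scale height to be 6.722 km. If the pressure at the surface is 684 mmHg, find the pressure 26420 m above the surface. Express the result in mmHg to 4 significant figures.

P ≈ 13.43 mmHg

Barometric formula: P = P₀ exp(−z/H).
z/H = 26420/6722.0 = 3.9304; exp(−3.9304) = 0.019636.
P = 684 × 0.019636 = 13.431 mmHg.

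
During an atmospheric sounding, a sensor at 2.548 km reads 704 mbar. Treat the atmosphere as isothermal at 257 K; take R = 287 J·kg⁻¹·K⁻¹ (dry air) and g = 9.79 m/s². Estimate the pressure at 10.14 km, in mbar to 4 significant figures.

Scale height: H = RT/g = 287 × 257 / 9.79 = 7534.1 m.
Between two levels, P₂ = P₁ exp(−Δz/H) with Δz = z₂ − z₁.
Δz = 10140 − 2548.0 = 7592.0 m; Δz/H = 7592.0/7534.1 = 1.0077.
P₂ = 704 × exp(−1.0077) = 704 × 0.36506 = 257.00 mbar.

P ≈ 257.0 mbar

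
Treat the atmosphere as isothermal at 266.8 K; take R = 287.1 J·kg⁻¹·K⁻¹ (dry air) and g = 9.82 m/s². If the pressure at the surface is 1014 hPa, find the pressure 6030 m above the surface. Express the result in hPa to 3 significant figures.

Scale height: H = RT/g = 287.1 × 266.8 / 9.82 = 7800.2 m.
Barometric formula: P = P₀ exp(−z/H).
z/H = 6030.0/7800.2 = 0.77306; exp(−0.77306) = 0.46160.
P = 1014 × 0.46160 = 468.06 hPa.

P ≈ 468 hPa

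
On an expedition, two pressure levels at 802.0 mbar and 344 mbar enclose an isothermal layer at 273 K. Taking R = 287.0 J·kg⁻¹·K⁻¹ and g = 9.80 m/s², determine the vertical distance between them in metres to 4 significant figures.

Δz ≈ 6768 m

Hypsometric equation: Δz = (R T̄/g) ln(P₁/P₂).
R T̄/g = 287.0 × 273 / 9.80 = 7995.0 m.
ln(802.0/344) = ln(2.3314) = 0.84647.
Δz = 7995.0 × 0.84647 = 6767.5 m.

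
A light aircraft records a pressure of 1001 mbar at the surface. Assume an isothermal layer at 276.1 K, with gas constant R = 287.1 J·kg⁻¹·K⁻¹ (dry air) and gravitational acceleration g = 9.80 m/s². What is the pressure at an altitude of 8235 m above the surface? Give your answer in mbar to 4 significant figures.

P ≈ 361.6 mbar

Scale height: H = RT/g = 287.1 × 276.1 / 9.80 = 8088.6 m.
Barometric formula: P = P₀ exp(−z/H).
z/H = 8235.0/8088.6 = 1.0181; exp(−1.0181) = 0.36128.
P = 1001 × 0.36128 = 361.64 mbar.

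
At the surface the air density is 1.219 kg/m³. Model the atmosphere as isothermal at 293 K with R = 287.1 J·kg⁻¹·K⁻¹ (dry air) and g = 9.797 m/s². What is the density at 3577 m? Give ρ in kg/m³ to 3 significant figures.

ρ ≈ 0.804 kg/m³

Scale height: H = RT/g = 287.1 × 293 / 9.797 = 8586.3 m.
In an isothermal atmosphere, density decays like pressure: ρ = ρ₀ exp(−z/H).
z/H = 3577.0/8586.3 = 0.41659; exp(−0.41659) = 0.65929.
ρ = 1.219 × 0.65929 = 0.80367 kg/m³.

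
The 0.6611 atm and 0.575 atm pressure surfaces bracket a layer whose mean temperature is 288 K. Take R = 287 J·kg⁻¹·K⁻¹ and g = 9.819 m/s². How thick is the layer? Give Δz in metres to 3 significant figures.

Hypsometric equation: Δz = (R T̄/g) ln(P₁/P₂).
R T̄/g = 287 × 288 / 9.819 = 8418.0 m.
ln(0.6611/0.575) = ln(1.1497) = 0.13950.
Δz = 8418.0 × 0.13950 = 1174.3 m.

Δz ≈ 1170 m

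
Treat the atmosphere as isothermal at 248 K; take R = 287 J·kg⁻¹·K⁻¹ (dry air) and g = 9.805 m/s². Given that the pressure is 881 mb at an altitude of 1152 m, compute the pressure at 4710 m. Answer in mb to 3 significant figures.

Scale height: H = RT/g = 287 × 248 / 9.805 = 7259.2 m.
Between two levels, P₂ = P₁ exp(−Δz/H) with Δz = z₂ − z₁.
Δz = 4710.0 − 1152.0 = 3558.0 m; Δz/H = 3558.0/7259.2 = 0.49014.
P₂ = 881 × exp(−0.49014) = 881 × 0.61254 = 539.65 mb.

P ≈ 540 mb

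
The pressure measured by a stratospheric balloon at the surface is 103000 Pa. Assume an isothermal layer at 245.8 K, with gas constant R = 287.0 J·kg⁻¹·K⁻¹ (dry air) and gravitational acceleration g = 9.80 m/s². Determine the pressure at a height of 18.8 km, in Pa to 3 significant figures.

P ≈ 7560 Pa

Scale height: H = RT/g = 287.0 × 245.8 / 9.80 = 7198.4 m.
Barometric formula: P = P₀ exp(−z/H).
z/H = 18800/7198.4 = 2.6117; exp(−2.6117) = 0.073410.
P = 103000 × 0.073410 = 7561.2 Pa.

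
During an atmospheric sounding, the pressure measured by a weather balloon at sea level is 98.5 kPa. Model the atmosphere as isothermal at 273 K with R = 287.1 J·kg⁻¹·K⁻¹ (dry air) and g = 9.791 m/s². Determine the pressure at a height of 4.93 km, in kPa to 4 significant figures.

Scale height: H = RT/g = 287.1 × 273 / 9.791 = 8005.1 m.
Barometric formula: P = P₀ exp(−z/H).
z/H = 4930.0/8005.1 = 0.61586; exp(−0.61586) = 0.54018.
P = 98.5 × 0.54018 = 53.208 kPa.

P ≈ 53.21 kPa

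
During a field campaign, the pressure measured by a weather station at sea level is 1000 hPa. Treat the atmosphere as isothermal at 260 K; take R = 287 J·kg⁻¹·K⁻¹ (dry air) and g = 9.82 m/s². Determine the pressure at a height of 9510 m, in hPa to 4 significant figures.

P ≈ 286.1 hPa

Scale height: H = RT/g = 287 × 260 / 9.82 = 7598.8 m.
Barometric formula: P = P₀ exp(−z/H).
z/H = 9510.0/7598.8 = 1.2515; exp(−1.2515) = 0.28608.
P = 1000 × 0.28608 = 286.08 hPa.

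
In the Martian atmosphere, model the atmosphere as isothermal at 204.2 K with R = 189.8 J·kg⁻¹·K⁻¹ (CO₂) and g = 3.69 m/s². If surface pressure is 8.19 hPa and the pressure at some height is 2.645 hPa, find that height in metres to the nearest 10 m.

z ≈ 11870 m

Scale height: H = RT/g = 189.8 × 204.2 / 3.69 = 10503 m.
Invert the barometric formula: z = H ln(P₀/P).
P₀/P = 8.19/2.645 = 3.0964; ln(3.0964) = 1.1302.
z = 10503 × 1.1302 = 11870 m.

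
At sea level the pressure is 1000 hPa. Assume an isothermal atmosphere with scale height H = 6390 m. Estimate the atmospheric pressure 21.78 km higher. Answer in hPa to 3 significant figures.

P ≈ 33.1 hPa

Barometric formula: P = P₀ exp(−z/H).
z/H = 21780/6390.0 = 3.4085; exp(−3.4085) = 0.033091.
P = 1000 × 0.033091 = 33.091 hPa.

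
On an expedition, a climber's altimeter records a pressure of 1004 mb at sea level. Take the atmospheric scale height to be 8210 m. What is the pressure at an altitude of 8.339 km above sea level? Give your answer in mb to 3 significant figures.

P ≈ 364 mb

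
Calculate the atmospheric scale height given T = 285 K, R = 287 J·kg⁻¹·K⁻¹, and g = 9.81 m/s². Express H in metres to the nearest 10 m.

The scale height of an isothermal atmosphere is H = RT/g.
H = 287 × 285 / 9.81 = 81795/9.81 = 8337.9 m.

H ≈ 8340 m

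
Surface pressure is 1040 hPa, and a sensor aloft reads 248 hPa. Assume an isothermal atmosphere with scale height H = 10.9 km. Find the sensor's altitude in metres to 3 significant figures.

Invert the barometric formula: z = H ln(P₀/P).
P₀/P = 1040/248 = 4.1935; ln(4.1935) = 1.4335.
z = 10900 × 1.4335 = 15625 m.

z ≈ 15600 m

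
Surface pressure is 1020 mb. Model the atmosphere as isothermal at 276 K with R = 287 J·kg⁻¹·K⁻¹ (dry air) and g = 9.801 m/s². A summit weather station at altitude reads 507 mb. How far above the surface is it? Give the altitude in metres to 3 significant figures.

Scale height: H = RT/g = 287 × 276 / 9.801 = 8082.0 m.
Invert the barometric formula: z = H ln(P₀/P).
P₀/P = 1020/507 = 2.0118; ln(2.0118) = 0.69903.
z = 8082.0 × 0.69903 = 5649.6 m.

z ≈ 5650 m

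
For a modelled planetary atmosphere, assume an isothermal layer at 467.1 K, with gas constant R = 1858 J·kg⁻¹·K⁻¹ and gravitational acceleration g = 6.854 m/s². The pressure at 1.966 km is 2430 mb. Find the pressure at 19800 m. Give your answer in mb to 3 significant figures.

P ≈ 2110 mb

Scale height: H = RT/g = 1858 × 467.1 / 6.854 = 126620 m.
Between two levels, P₂ = P₁ exp(−Δz/H) with Δz = z₂ − z₁.
Δz = 19800 − 1966.0 = 17834 m; Δz/H = 17834/126620 = 0.14085.
P₂ = 2430 × exp(−0.14085) = 2430 × 0.86862 = 2110.7 mb.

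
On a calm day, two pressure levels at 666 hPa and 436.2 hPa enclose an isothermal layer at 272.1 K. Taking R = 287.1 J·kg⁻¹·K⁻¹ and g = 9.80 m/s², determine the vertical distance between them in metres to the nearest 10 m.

Δz ≈ 3370 m

Hypsometric equation: Δz = (R T̄/g) ln(P₁/P₂).
R T̄/g = 287.1 × 272.1 / 9.80 = 7971.4 m.
ln(666/436.2) = ln(1.5268) = 0.42317.
Δz = 7971.4 × 0.42317 = 3373.3 m.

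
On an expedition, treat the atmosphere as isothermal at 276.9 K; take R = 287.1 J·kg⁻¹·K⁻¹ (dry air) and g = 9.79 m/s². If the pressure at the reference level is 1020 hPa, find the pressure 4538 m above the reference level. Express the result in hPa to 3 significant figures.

Scale height: H = RT/g = 287.1 × 276.9 / 9.79 = 8120.3 m.
Barometric formula: P = P₀ exp(−z/H).
z/H = 4538.0/8120.3 = 0.55885; exp(−0.55885) = 0.57187.
P = 1020 × 0.57187 = 583.31 hPa.

P ≈ 583 hPa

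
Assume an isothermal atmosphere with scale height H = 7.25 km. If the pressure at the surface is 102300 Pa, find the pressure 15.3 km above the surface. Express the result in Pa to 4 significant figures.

P ≈ 12400 Pa

Barometric formula: P = P₀ exp(−z/H).
z/H = 15300/7250.0 = 2.1103; exp(−2.1103) = 0.12120.
P = 102300 × 0.12120 = 12399 Pa.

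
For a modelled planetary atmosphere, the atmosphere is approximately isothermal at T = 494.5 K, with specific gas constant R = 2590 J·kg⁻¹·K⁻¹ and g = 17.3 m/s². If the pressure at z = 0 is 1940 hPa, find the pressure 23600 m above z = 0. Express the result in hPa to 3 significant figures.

Scale height: H = RT/g = 2590 × 494.5 / 17.3 = 74032 m.
Barometric formula: P = P₀ exp(−z/H).
z/H = 23600/74032 = 0.31878; exp(−0.31878) = 0.72704.
P = 1940 × 0.72704 = 1410.5 hPa.

P ≈ 1410 hPa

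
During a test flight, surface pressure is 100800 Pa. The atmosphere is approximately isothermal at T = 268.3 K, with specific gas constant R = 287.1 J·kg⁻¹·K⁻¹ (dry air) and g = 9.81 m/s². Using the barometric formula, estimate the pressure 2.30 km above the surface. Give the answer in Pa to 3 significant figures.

P ≈ 75200 Pa

Scale height: H = RT/g = 287.1 × 268.3 / 9.81 = 7852.1 m.
Barometric formula: P = P₀ exp(−z/H).
z/H = 2300.0/7852.1 = 0.29292; exp(−0.29292) = 0.74608.
P = 100800 × 0.74608 = 75205 Pa.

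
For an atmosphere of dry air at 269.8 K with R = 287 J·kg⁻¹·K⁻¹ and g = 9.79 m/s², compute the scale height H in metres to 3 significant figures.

H ≈ 7910 m

The scale height of an isothermal atmosphere is H = RT/g.
H = 287 × 269.8 / 9.79 = 77433/9.79 = 7909.4 m.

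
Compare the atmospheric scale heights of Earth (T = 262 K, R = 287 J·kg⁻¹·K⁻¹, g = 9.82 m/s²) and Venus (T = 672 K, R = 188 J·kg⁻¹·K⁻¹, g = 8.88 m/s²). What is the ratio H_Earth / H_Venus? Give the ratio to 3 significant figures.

H_Earth/H_Venus ≈ 0.538

H = RT/g for each body.
H_Earth = 287 × 262 / 9.82 = 7657.2 m.
H_Venus = 188 × 672 / 8.88 = 14227 m.
H_Earth/H_Venus = 7657.2/14227 = 0.53822.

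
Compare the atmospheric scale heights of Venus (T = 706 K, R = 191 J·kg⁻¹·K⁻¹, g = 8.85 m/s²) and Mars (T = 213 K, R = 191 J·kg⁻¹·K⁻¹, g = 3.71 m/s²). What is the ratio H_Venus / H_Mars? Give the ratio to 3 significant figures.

H_Venus/H_Mars ≈ 1.39

H = RT/g for each body.
H_Venus = 191 × 706 / 8.85 = 15237 m.
H_Mars = 191 × 213 / 3.71 = 10966 m.
H_Venus/H_Mars = 15237/10966 = 1.3895.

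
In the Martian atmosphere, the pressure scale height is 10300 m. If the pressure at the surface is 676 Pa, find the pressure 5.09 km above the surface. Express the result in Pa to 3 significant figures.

Barometric formula: P = P₀ exp(−z/H).
z/H = 5090.0/10300 = 0.49417; exp(−0.49417) = 0.61008.
P = 676 × 0.61008 = 412.41 Pa.

P ≈ 412 Pa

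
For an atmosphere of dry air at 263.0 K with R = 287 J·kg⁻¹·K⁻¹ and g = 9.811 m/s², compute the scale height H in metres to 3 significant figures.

H ≈ 7690 m

The scale height of an isothermal atmosphere is H = RT/g.
H = 287 × 263.0 / 9.811 = 75481/9.811 = 7693.5 m.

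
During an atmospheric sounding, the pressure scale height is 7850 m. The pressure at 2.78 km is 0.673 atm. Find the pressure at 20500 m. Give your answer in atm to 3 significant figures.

P ≈ 0.0704 atm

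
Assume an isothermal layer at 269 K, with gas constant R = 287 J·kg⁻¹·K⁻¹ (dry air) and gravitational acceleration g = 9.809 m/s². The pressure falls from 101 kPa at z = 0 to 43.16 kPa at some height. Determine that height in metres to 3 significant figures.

Scale height: H = RT/g = 287 × 269 / 9.809 = 7870.6 m.
Invert the barometric formula: z = H ln(P₀/P).
P₀/P = 101/43.16 = 2.3401; ln(2.3401) = 0.85019.
z = 7870.6 × 0.85019 = 6691.5 m.

z ≈ 6690 m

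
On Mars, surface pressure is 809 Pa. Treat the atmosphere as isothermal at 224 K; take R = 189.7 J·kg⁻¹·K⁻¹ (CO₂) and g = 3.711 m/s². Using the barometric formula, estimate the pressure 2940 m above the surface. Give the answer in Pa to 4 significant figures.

P ≈ 625.8 Pa

Scale height: H = RT/g = 189.7 × 224 / 3.711 = 11450 m.
Barometric formula: P = P₀ exp(−z/H).
z/H = 2940.0/11450 = 0.25677; exp(−0.25677) = 0.77355.
P = 809 × 0.77355 = 625.80 Pa.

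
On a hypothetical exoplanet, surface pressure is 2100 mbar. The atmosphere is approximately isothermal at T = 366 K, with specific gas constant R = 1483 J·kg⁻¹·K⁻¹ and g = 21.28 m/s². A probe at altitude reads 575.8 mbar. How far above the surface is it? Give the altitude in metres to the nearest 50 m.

z ≈ 33000 m

Scale height: H = RT/g = 1483 × 366 / 21.28 = 25506 m.
Invert the barometric formula: z = H ln(P₀/P).
P₀/P = 2100/575.8 = 3.6471; ln(3.6471) = 1.2939.
z = 25506 × 1.2939 = 33002 m.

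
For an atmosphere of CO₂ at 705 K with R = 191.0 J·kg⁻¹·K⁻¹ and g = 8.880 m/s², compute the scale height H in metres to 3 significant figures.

The scale height of an isothermal atmosphere is H = RT/g.
H = 191.0 × 705 / 8.880 = 134660/8.880 = 15164 m.

H ≈ 15200 m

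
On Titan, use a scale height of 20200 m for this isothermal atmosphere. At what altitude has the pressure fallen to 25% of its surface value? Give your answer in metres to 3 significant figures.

z ≈ 28000 m

Set P/P₀ = exp(−z/H) = 0.25, so z = −H ln(0.25).
−ln(0.25) = 1.3863; z = 20200 × 1.3863 = 28003 m.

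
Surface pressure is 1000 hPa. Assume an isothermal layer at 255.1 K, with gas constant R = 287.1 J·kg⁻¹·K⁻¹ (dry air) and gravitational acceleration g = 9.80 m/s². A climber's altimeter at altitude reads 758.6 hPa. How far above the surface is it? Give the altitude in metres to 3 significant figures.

z ≈ 2060 m

Scale height: H = RT/g = 287.1 × 255.1 / 9.80 = 7473.4 m.
Invert the barometric formula: z = H ln(P₀/P).
P₀/P = 1000/758.6 = 1.3182; ln(1.3182) = 0.27627.
z = 7473.4 × 0.27627 = 2064.7 m.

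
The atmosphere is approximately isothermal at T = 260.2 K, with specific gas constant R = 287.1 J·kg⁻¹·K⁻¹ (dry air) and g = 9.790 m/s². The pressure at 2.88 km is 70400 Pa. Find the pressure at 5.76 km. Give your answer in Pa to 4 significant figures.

Scale height: H = RT/g = 287.1 × 260.2 / 9.790 = 7630.6 m.
Between two levels, P₂ = P₁ exp(−Δz/H) with Δz = z₂ − z₁.
Δz = 5760.0 − 2880.0 = 2880.0 m; Δz/H = 2880.0/7630.6 = 0.37743.
P₂ = 70400 × exp(−0.37743) = 70400 × 0.68562 = 48268 Pa.

P ≈ 48270 Pa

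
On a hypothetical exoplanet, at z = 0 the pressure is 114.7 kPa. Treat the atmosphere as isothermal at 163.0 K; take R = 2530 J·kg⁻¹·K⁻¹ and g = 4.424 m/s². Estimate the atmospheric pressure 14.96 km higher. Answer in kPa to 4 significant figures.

Scale height: H = RT/g = 2530 × 163.0 / 4.424 = 93217 m.
Barometric formula: P = P₀ exp(−z/H).
z/H = 14960/93217 = 0.16049; exp(−0.16049) = 0.85173.
P = 114.7 × 0.85173 = 97.693 kPa.

P ≈ 97.69 kPa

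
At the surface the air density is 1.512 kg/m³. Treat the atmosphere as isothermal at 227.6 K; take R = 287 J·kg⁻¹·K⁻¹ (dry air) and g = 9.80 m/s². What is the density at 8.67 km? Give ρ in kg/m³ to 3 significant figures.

ρ ≈ 0.412 kg/m³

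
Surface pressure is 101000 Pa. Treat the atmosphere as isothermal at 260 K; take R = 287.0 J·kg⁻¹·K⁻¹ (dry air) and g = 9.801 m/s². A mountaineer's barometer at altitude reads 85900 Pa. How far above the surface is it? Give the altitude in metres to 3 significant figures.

z ≈ 1230 m

Scale height: H = RT/g = 287.0 × 260 / 9.801 = 7613.5 m.
Invert the barometric formula: z = H ln(P₀/P).
P₀/P = 101000/85900 = 1.1758; ln(1.1758) = 0.16195.
z = 7613.5 × 0.16195 = 1233.0 m.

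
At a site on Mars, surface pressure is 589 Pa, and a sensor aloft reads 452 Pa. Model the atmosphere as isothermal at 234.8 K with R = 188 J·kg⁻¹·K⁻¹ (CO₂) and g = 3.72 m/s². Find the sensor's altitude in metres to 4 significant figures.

Scale height: H = RT/g = 188 × 234.8 / 3.72 = 11866 m.
Invert the barometric formula: z = H ln(P₀/P).
P₀/P = 589/452 = 1.3031; ln(1.3031) = 0.26475.
z = 11866 × 0.26475 = 3141.5 m.

z ≈ 3142 m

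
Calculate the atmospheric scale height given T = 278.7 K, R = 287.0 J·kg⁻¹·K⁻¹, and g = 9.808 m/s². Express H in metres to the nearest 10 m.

The scale height of an isothermal atmosphere is H = RT/g.
H = 287.0 × 278.7 / 9.808 = 79987/9.808 = 8155.3 m.

H ≈ 8160 m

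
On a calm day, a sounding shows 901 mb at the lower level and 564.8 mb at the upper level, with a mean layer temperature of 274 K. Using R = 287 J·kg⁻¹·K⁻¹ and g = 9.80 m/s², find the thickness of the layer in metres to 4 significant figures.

Hypsometric equation: Δz = (R T̄/g) ln(P₁/P₂).
R T̄/g = 287 × 274 / 9.80 = 8024.3 m.
ln(901/564.8) = ln(1.5953) = 0.46706.
Δz = 8024.3 × 0.46706 = 3747.8 m.

Δz ≈ 3748 m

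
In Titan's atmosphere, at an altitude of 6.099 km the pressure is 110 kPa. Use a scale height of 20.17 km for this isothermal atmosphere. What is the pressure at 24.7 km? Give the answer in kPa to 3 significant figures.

Between two levels, P₂ = P₁ exp(−Δz/H) with Δz = z₂ − z₁.
Δz = 24700 − 6099.0 = 18601 m; Δz/H = 18601/20170 = 0.92221.
P₂ = 110 × exp(−0.92221) = 110 × 0.39764 = 43.740 kPa.

P ≈ 43.7 kPa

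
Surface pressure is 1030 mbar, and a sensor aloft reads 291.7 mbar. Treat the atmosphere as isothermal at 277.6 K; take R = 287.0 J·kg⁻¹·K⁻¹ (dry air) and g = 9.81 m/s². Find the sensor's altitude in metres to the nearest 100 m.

z ≈ 10200 m

Scale height: H = RT/g = 287.0 × 277.6 / 9.81 = 8121.4 m.
Invert the barometric formula: z = H ln(P₀/P).
P₀/P = 1030/291.7 = 3.5310; ln(3.5310) = 1.2616.
z = 8121.4 × 1.2616 = 10246 m.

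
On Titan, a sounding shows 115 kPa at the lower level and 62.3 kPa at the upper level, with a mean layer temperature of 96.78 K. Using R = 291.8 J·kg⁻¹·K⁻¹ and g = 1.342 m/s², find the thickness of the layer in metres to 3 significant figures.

Hypsometric equation: Δz = (R T̄/g) ln(P₁/P₂).
R T̄/g = 291.8 × 96.78 / 1.342 = 21044 m.
ln(115/62.3) = ln(1.8459) = 0.61297.
Δz = 21044 × 0.61297 = 12899 m.

Δz ≈ 12900 m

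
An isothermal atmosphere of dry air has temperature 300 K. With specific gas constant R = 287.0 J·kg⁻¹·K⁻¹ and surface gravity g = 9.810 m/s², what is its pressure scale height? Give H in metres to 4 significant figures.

H ≈ 8777 m

The scale height of an isothermal atmosphere is H = RT/g.
H = 287.0 × 300 / 9.810 = 86100/9.810 = 8776.8 m.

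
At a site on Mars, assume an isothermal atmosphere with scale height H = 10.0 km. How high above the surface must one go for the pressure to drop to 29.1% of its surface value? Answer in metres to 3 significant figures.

z ≈ 12300 m

Set P/P₀ = exp(−z/H) = 0.291, so z = −H ln(0.291).
−ln(0.291) = 1.2344; z = 10000 × 1.2344 = 12344 m.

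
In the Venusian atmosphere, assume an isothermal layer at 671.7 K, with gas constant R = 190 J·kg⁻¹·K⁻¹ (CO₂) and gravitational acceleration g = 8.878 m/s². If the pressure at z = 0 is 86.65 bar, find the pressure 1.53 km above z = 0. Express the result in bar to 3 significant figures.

P ≈ 77.9 bar

Scale height: H = RT/g = 190 × 671.7 / 8.878 = 14375 m.
Barometric formula: P = P₀ exp(−z/H).
z/H = 1530.0/14375 = 0.10643; exp(−0.10643) = 0.89904.
P = 86.65 × 0.89904 = 77.902 bar.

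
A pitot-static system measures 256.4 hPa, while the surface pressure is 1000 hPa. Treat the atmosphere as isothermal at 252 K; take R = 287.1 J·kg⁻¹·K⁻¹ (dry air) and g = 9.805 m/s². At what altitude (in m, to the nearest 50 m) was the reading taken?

Scale height: H = RT/g = 287.1 × 252 / 9.805 = 7378.8 m.
Invert the barometric formula: z = H ln(P₀/P).
P₀/P = 1000/256.4 = 3.9002; ln(3.9002) = 1.3610.
z = 7378.8 × 1.3610 = 10043 m.

z ≈ 10050 m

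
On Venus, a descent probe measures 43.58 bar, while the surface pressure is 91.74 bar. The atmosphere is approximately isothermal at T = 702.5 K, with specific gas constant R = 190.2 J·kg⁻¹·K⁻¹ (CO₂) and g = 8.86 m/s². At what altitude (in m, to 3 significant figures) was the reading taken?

z ≈ 11200 m

Scale height: H = RT/g = 190.2 × 702.5 / 8.86 = 15081 m.
Invert the barometric formula: z = H ln(P₀/P).
P₀/P = 91.74/43.58 = 2.1051; ln(2.1051) = 0.74436.
z = 15081 × 0.74436 = 11226 m.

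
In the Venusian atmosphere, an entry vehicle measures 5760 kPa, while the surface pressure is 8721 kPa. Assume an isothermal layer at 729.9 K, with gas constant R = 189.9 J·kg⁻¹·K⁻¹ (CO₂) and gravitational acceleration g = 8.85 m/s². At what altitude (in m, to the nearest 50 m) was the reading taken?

z ≈ 6500 m

Scale height: H = RT/g = 189.9 × 729.9 / 8.85 = 15662 m.
Invert the barometric formula: z = H ln(P₀/P).
P₀/P = 8721/5760 = 1.5141; ln(1.5141) = 0.41482.
z = 15662 × 0.41482 = 6496.9 m.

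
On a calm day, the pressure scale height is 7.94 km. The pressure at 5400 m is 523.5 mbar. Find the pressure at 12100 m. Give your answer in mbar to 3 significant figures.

P ≈ 225 mbar

Between two levels, P₂ = P₁ exp(−Δz/H) with Δz = z₂ − z₁.
Δz = 12100 − 5400.0 = 6700.0 m; Δz/H = 6700.0/7940.0 = 0.84383.
P₂ = 523.5 × exp(−0.84383) = 523.5 × 0.43006 = 225.14 mbar.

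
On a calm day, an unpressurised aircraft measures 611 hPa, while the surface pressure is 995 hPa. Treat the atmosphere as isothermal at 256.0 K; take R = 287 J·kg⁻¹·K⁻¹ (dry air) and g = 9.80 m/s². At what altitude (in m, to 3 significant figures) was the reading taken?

Scale height: H = RT/g = 287 × 256.0 / 9.80 = 7497.1 m.
Invert the barometric formula: z = H ln(P₀/P).
P₀/P = 995/611 = 1.6285; ln(1.6285) = 0.48766.
z = 7497.1 × 0.48766 = 3656.0 m.

z ≈ 3660 m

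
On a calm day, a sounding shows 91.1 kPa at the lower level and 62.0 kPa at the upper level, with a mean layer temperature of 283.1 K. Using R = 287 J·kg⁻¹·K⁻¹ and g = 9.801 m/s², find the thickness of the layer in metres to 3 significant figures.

Δz ≈ 3190 m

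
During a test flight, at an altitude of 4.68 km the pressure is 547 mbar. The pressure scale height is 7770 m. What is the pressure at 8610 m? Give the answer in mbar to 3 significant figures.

Between two levels, P₂ = P₁ exp(−Δz/H) with Δz = z₂ − z₁.
Δz = 8610.0 − 4680.0 = 3930.0 m; Δz/H = 3930.0/7770.0 = 0.50579.
P₂ = 547 × exp(−0.50579) = 547 × 0.60303 = 329.86 mbar.

P ≈ 330 mbar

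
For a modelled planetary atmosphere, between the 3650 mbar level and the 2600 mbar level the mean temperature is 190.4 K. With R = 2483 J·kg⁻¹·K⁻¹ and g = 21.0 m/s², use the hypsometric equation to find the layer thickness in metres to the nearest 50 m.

Hypsometric equation: Δz = (R T̄/g) ln(P₁/P₂).
R T̄/g = 2483 × 190.4 / 21.0 = 22513 m.
ln(3650/2600) = ln(1.4038) = 0.33918.
Δz = 22513 × 0.33918 = 7636.0 m.

Δz ≈ 7650 m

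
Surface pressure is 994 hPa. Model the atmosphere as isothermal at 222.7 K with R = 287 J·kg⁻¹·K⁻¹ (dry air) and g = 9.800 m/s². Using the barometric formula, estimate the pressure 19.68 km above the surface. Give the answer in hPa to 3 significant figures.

Scale height: H = RT/g = 287 × 222.7 / 9.800 = 6521.9 m.
Barometric formula: P = P₀ exp(−z/H).
z/H = 19680/6521.9 = 3.0175; exp(−3.0175) = 0.048923.
P = 994 × 0.048923 = 48.629 hPa.

P ≈ 48.6 hPa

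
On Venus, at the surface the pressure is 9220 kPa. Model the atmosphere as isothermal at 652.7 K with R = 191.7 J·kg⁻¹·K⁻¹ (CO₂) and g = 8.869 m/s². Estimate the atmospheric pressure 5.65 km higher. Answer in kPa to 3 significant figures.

P ≈ 6180 kPa

Scale height: H = RT/g = 191.7 × 652.7 / 8.869 = 14108 m.
Barometric formula: P = P₀ exp(−z/H).
z/H = 5650.0/14108 = 0.40048; exp(−0.40048) = 0.67000.
P = 9220 × 0.67000 = 6177.4 kPa.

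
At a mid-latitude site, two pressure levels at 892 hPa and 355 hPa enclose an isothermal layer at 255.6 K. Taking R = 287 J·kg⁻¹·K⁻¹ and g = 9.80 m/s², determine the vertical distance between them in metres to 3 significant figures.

Δz ≈ 6900 m

Hypsometric equation: Δz = (R T̄/g) ln(P₁/P₂).
R T̄/g = 287 × 255.6 / 9.80 = 7485.4 m.
ln(892/355) = ln(2.5127) = 0.92136.
Δz = 7485.4 × 0.92136 = 6896.7 m.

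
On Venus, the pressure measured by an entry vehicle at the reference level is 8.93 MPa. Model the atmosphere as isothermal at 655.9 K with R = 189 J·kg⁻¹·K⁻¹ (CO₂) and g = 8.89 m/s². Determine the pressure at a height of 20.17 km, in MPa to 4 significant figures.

Scale height: H = RT/g = 189 × 655.9 / 8.89 = 13944 m.
Barometric formula: P = P₀ exp(−z/H).
z/H = 20170/13944 = 1.4465; exp(−1.4465) = 0.23539.
P = 8.93 × 0.23539 = 2.1020 MPa.

P ≈ 2.102 MPa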